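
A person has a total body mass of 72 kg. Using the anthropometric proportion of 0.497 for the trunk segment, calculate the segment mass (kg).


m_segment = body_mass * fraction
m_segment = 72 * 0.497
m_segment = 35.7840


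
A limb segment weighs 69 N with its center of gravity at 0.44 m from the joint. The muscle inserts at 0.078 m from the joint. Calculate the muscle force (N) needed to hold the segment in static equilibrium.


F_muscle = W * d_load / d_muscle
F_muscle = 69 * 0.44 / 0.078
Numerator = 30.3600
F_muscle = 389.2308


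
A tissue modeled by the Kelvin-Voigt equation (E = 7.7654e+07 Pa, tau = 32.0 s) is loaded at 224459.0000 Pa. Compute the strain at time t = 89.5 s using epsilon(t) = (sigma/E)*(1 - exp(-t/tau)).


epsilon(t) = (sigma/E) * (1 - exp(-t/tau))
sigma/E = 224459.0000 / 7.7654e+07 = 0.0029
exp(-t/tau) = exp(-89.5 / 32.0) = 0.0610
epsilon = 0.0029 * (1 - 0.0610)
epsilon = 0.0027


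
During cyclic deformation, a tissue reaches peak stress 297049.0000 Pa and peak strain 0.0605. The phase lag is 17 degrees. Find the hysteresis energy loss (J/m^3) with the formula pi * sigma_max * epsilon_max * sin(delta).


E_loss = pi * sigma_max * epsilon_max * sin(delta)
delta = 17 deg = 0.2967 rad
sin(delta) = 0.2924
E_loss = pi * 297049.0000 * 0.0605 * 0.2924
E_loss = 16507.0202


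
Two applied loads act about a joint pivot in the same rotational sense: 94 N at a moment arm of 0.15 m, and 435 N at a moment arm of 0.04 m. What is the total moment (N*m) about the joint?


M = F1 * d1 + F2 * d2
M = 94 * 0.15 + 435 * 0.04
M = 14.1000 + 17.4000
M = 31.5000


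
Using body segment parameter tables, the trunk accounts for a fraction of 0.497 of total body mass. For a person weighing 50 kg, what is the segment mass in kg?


m_segment = body_mass * fraction
m_segment = 50 * 0.497
m_segment = 24.8500


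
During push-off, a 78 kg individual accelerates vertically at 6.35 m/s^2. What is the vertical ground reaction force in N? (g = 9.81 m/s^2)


GRF = m * (g + a)
GRF = 78 * (9.81 + 6.35)
GRF = 78 * 16.1600
GRF = 1260.4800


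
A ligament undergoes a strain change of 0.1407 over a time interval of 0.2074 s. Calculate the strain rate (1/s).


strain_rate = delta_strain / delta_t
strain_rate = 0.1407 / 0.2074
strain_rate = 0.6784


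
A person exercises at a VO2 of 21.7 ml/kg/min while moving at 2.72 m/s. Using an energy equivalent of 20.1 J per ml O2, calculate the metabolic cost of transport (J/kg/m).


Power per kg = VO2 * 20.1 / 60
Power per kg = 21.7 * 20.1 / 60 = 7.2695 W/kg
Cost = power_per_kg / speed
Cost = 7.2695 / 2.72
Cost = 2.6726


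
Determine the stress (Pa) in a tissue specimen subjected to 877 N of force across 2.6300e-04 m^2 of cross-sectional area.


stress = F / A
stress = 877 / 2.6300e-04
stress = 3.3346e+06


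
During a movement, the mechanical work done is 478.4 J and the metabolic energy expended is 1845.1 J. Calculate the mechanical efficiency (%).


eta = (W_mech / E_meta) * 100
eta = (478.4 / 1845.1) * 100
ratio = 0.2593
eta = 25.9281


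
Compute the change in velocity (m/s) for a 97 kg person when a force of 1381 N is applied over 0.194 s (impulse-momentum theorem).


J = F * dt = 1381 * 0.194 = 267.9140 N*s
delta_v = J / m
delta_v = 267.9140 / 97
delta_v = 2.7620


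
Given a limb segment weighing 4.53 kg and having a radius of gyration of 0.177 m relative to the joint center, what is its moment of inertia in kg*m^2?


I = m * k^2
I = 4.53 * 0.177^2
k^2 = 0.0313
I = 0.1419


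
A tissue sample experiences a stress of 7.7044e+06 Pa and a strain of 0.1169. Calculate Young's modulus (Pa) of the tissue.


E = stress / strain
E = 7.7044e+06 / 0.1169
E = 6.5906e+07


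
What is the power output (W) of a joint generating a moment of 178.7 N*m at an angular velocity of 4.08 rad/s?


P = M * omega
P = 178.7 * 4.08
P = 729.0960


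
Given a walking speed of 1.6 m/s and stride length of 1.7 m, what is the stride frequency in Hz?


f = v / stride_length
f = 1.6 / 1.7
f = 0.9412


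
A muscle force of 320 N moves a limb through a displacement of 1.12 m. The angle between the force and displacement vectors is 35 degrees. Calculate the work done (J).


W = F * d * cos(theta)
theta = 35 deg = 0.6109 rad
cos(theta) = 0.8192
W = 320 * 1.12 * 0.8192
W = 293.5841


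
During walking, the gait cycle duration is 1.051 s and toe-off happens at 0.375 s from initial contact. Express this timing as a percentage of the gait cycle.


pct = (event_time / cycle_time) * 100
pct = (0.375 / 1.051) * 100
ratio = 0.3568
pct = 35.6803


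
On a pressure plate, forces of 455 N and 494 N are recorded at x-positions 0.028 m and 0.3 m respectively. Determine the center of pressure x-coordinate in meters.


COP_x = (F1*x1 + F2*x2) / (F1 + F2)
COP_x = (455*0.028 + 494*0.3) / (455 + 494)
Numerator = 160.9400
Denominator = 949
COP_x = 0.1696


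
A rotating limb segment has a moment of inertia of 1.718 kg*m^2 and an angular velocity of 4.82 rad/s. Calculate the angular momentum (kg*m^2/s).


L = I * omega
L = 1.718 * 4.82
L = 8.2808


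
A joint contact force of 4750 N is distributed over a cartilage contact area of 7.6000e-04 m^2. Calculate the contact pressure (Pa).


P = F / A
P = 4750 / 7.6000e-04
P = 6.2500e+06


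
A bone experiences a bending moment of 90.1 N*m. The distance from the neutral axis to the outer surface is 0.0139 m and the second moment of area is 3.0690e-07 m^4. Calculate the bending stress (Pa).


sigma = M * c / I
sigma = 90.1 * 0.0139 / 3.0690e-07
M * c = 1.2524
sigma = 4.0808e+06


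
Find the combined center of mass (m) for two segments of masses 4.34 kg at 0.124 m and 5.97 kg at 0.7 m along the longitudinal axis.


COM = (m1*x1 + m2*x2) / (m1 + m2)
COM = (4.34*0.124 + 5.97*0.7) / (4.34 + 5.97)
Numerator = 4.7172
Denominator = 10.3100
COM = 0.4575


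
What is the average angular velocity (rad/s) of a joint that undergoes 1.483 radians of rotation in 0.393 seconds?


omega = delta_theta / delta_t
omega = 1.483 / 0.393
omega = 3.7735


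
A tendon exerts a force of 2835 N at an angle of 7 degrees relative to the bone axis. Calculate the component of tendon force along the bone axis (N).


F_eff = F_tendon * cos(theta)
theta = 7 deg = 0.1222 rad
cos(theta) = 0.9925
F_eff = 2835 * 0.9925
F_eff = 2813.8683


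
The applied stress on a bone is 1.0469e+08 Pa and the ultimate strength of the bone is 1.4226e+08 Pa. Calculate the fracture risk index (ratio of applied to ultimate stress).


FRI = applied / ultimate
FRI = 1.0469e+08 / 1.4226e+08
FRI = 0.7359


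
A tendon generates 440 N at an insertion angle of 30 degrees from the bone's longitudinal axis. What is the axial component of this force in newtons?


F_eff = F_tendon * cos(theta)
theta = 30 deg = 0.5236 rad
cos(theta) = 0.8660
F_eff = 440 * 0.8660
F_eff = 381.0512


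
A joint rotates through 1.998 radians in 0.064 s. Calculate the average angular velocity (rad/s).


omega = delta_theta / delta_t
omega = 1.998 / 0.064
omega = 31.2188


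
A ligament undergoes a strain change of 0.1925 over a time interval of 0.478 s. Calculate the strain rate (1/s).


strain_rate = delta_strain / delta_t
strain_rate = 0.1925 / 0.478
strain_rate = 0.4027


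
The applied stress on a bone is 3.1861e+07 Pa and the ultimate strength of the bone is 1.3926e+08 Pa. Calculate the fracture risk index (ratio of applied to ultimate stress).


FRI = applied / ultimate
FRI = 3.1861e+07 / 1.3926e+08
FRI = 0.2288


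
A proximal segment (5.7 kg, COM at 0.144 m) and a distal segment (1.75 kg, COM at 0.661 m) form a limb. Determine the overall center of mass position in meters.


COM = (m1*x1 + m2*x2) / (m1 + m2)
COM = (5.7*0.144 + 1.75*0.661) / (5.7 + 1.75)
Numerator = 1.9776
Denominator = 7.4500
COM = 0.2654


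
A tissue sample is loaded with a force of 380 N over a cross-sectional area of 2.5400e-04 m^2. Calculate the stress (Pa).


stress = F / A
stress = 380 / 2.5400e-04
stress = 1.4961e+06


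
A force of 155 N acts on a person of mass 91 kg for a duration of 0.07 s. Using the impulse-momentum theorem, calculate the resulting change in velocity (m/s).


J = F * dt = 155 * 0.07 = 10.8500 N*s
delta_v = J / m
delta_v = 10.8500 / 91
delta_v = 0.1192


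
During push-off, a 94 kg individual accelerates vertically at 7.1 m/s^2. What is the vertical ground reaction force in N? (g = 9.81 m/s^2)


GRF = m * (g + a)
GRF = 94 * (9.81 + 7.1)
GRF = 94 * 16.9100
GRF = 1589.5400


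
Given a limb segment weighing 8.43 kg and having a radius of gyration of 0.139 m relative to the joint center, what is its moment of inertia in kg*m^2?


I = m * k^2
I = 8.43 * 0.139^2
k^2 = 0.0193
I = 0.1629


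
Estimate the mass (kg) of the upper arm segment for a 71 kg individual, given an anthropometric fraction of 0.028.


m_segment = body_mass * fraction
m_segment = 71 * 0.028
m_segment = 1.9880


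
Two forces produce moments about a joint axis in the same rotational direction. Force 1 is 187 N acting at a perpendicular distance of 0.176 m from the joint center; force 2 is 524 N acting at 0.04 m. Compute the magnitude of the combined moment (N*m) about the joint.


M = F1 * d1 + F2 * d2
M = 187 * 0.176 + 524 * 0.04
M = 32.9120 + 20.9600
M = 53.8720


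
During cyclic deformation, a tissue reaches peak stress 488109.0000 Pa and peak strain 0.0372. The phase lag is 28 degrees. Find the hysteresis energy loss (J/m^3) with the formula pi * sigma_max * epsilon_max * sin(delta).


E_loss = pi * sigma_max * epsilon_max * sin(delta)
delta = 28 deg = 0.4887 rad
sin(delta) = 0.4695
E_loss = pi * 488109.0000 * 0.0372 * 0.4695
E_loss = 26780.5147


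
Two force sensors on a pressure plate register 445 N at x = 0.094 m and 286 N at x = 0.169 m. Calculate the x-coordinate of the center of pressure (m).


COP_x = (F1*x1 + F2*x2) / (F1 + F2)
COP_x = (445*0.094 + 286*0.169) / (445 + 286)
Numerator = 90.1640
Denominator = 731
COP_x = 0.1233


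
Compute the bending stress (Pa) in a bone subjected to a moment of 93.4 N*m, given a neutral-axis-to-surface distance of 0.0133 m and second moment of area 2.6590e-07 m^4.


sigma = M * c / I
sigma = 93.4 * 0.0133 / 2.6590e-07
M * c = 1.2422
sigma = 4.6718e+06


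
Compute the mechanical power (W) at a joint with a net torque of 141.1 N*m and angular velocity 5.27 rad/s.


P = M * omega
P = 141.1 * 5.27
P = 743.5970


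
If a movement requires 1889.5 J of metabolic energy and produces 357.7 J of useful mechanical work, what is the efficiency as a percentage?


eta = (W_mech / E_meta) * 100
eta = (357.7 / 1889.5) * 100
ratio = 0.1893
eta = 18.9309


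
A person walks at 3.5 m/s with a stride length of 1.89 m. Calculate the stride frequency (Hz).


f = v / stride_length
f = 3.5 / 1.89
f = 1.8519


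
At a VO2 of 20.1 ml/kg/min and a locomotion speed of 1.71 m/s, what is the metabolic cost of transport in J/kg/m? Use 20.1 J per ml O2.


Power per kg = VO2 * 20.1 / 60
Power per kg = 20.1 * 20.1 / 60 = 6.7335 W/kg
Cost = power_per_kg / speed
Cost = 6.7335 / 1.71
Cost = 3.9377


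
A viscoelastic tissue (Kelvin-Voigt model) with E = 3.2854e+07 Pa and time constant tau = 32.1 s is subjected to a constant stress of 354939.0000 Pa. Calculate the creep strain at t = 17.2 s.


epsilon(t) = (sigma/E) * (1 - exp(-t/tau))
sigma/E = 354939.0000 / 3.2854e+07 = 0.0108
exp(-t/tau) = exp(-17.2 / 32.1) = 0.5852
epsilon = 0.0108 * (1 - 0.5852)
epsilon = 0.0045


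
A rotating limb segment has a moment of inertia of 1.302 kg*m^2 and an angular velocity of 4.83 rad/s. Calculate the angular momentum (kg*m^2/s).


L = I * omega
L = 1.302 * 4.83
L = 6.2887


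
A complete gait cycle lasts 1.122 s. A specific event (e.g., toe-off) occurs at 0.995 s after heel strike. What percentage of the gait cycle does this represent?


pct = (event_time / cycle_time) * 100
pct = (0.995 / 1.122) * 100
ratio = 0.8868
pct = 88.6809


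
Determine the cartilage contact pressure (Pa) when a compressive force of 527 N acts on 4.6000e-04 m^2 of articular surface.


P = F / A
P = 527 / 4.6000e-04
P = 1.1457e+06


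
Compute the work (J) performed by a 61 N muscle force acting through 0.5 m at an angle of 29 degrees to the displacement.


W = F * d * cos(theta)
theta = 29 deg = 0.5061 rad
cos(theta) = 0.8746
W = 61 * 0.5 * 0.8746
W = 26.6759


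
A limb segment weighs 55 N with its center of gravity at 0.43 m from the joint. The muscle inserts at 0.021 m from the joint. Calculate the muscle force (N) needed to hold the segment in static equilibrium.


F_muscle = W * d_load / d_muscle
F_muscle = 55 * 0.43 / 0.021
Numerator = 23.6500
F_muscle = 1126.1905


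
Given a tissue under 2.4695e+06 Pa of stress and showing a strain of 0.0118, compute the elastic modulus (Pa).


E = stress / strain
E = 2.4695e+06 / 0.0118
E = 2.0928e+08


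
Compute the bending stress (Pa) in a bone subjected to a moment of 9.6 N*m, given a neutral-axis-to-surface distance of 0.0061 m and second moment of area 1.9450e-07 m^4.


sigma = M * c / I
sigma = 9.6 * 0.0061 / 1.9450e-07
M * c = 0.0586
sigma = 301079.6915


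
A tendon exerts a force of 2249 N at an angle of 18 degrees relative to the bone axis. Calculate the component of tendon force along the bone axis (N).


F_eff = F_tendon * cos(theta)
theta = 18 deg = 0.3142 rad
cos(theta) = 0.9511
F_eff = 2249 * 0.9511
F_eff = 2138.9261


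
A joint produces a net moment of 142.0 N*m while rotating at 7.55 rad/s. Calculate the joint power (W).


P = M * omega
P = 142.0 * 7.55
P = 1072.1000


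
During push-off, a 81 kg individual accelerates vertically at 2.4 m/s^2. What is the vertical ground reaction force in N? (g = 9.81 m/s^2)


GRF = m * (g + a)
GRF = 81 * (9.81 + 2.4)
GRF = 81 * 12.2100
GRF = 989.0100


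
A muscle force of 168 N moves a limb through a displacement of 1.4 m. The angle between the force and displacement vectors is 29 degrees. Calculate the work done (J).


W = F * d * cos(theta)
theta = 29 deg = 0.5061 rad
cos(theta) = 0.8746
W = 168 * 1.4 * 0.8746
W = 205.7106


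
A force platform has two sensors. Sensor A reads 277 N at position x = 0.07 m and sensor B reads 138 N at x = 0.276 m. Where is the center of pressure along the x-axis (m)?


COP_x = (F1*x1 + F2*x2) / (F1 + F2)
COP_x = (277*0.07 + 138*0.276) / (277 + 138)
Numerator = 57.4780
Denominator = 415
COP_x = 0.1385


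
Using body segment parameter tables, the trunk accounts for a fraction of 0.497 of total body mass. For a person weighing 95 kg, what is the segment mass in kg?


m_segment = body_mass * fraction
m_segment = 95 * 0.497
m_segment = 47.2150


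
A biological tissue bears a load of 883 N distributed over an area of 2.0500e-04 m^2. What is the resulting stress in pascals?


stress = F / A
stress = 883 / 2.0500e-04
stress = 4.3073e+06


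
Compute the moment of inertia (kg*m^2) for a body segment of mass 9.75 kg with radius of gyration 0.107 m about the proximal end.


I = m * k^2
I = 9.75 * 0.107^2
k^2 = 0.0114
I = 0.1116


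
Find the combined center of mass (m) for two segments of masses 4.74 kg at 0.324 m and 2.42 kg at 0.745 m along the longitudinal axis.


COM = (m1*x1 + m2*x2) / (m1 + m2)
COM = (4.74*0.324 + 2.42*0.745) / (4.74 + 2.42)
Numerator = 3.3387
Denominator = 7.1600
COM = 0.4663


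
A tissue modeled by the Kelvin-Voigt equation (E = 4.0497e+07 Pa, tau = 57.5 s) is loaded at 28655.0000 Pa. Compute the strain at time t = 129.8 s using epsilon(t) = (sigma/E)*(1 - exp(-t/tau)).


epsilon(t) = (sigma/E) * (1 - exp(-t/tau))
sigma/E = 28655.0000 / 4.0497e+07 = 7.0758e-04
exp(-t/tau) = exp(-129.8 / 57.5) = 0.1046
epsilon = 7.0758e-04 * (1 - 0.1046)
epsilon = 6.3355e-04


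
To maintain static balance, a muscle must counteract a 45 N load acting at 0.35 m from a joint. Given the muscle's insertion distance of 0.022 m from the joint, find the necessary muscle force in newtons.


F_muscle = W * d_load / d_muscle
F_muscle = 45 * 0.35 / 0.022
Numerator = 15.7500
F_muscle = 715.9091


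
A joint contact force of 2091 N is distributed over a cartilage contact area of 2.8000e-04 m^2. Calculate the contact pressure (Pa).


P = F / A
P = 2091 / 2.8000e-04
P = 7.4679e+06


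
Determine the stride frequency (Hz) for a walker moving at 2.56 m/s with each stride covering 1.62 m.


f = v / stride_length
f = 2.56 / 1.62
f = 1.5802


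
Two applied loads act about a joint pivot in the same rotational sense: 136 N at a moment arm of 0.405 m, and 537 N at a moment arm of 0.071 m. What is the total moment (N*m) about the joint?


M = F1 * d1 + F2 * d2
M = 136 * 0.405 + 537 * 0.071
M = 55.0800 + 38.1270
M = 93.2070


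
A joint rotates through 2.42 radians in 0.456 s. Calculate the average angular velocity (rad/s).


omega = delta_theta / delta_t
omega = 2.42 / 0.456
omega = 5.3070


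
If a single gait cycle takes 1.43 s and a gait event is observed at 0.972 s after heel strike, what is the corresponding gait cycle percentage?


pct = (event_time / cycle_time) * 100
pct = (0.972 / 1.43) * 100
ratio = 0.6797
pct = 67.9720


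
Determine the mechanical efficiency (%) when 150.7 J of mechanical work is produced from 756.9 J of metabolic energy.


eta = (W_mech / E_meta) * 100
eta = (150.7 / 756.9) * 100
ratio = 0.1991
eta = 19.9102


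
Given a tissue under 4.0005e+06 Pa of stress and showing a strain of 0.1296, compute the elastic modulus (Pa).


E = stress / strain
E = 4.0005e+06 / 0.1296
E = 3.0868e+07


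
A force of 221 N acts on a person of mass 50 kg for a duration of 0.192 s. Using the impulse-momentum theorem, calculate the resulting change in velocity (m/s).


J = F * dt = 221 * 0.192 = 42.4320 N*s
delta_v = J / m
delta_v = 42.4320 / 50
delta_v = 0.8486


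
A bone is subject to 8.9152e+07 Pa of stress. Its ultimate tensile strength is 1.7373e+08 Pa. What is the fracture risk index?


FRI = applied / ultimate
FRI = 8.9152e+07 / 1.7373e+08
FRI = 0.5132


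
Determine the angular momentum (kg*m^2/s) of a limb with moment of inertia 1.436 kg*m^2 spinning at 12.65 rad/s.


L = I * omega
L = 1.436 * 12.65
L = 18.1654


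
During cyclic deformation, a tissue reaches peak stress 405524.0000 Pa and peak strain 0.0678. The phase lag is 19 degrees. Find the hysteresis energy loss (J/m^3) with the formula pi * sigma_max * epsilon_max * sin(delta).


E_loss = pi * sigma_max * epsilon_max * sin(delta)
delta = 19 deg = 0.3316 rad
sin(delta) = 0.3256
E_loss = pi * 405524.0000 * 0.0678 * 0.3256
E_loss = 28121.4718


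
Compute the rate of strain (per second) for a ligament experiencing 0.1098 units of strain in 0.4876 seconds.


strain_rate = delta_strain / delta_t
strain_rate = 0.1098 / 0.4876
strain_rate = 0.2252


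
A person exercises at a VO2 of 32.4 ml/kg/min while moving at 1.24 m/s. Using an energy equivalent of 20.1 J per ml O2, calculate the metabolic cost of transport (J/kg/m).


Power per kg = VO2 * 20.1 / 60
Power per kg = 32.4 * 20.1 / 60 = 10.8540 W/kg
Cost = power_per_kg / speed
Cost = 10.8540 / 1.24
Cost = 8.7532


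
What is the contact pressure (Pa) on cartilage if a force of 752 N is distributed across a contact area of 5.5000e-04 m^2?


P = F / A
P = 752 / 5.5000e-04
P = 1.3673e+06


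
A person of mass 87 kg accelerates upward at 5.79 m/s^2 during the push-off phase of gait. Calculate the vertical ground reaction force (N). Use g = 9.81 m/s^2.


GRF = m * (g + a)
GRF = 87 * (9.81 + 5.79)
GRF = 87 * 15.6000
GRF = 1357.2000


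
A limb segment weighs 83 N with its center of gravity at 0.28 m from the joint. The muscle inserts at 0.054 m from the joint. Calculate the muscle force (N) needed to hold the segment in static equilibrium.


F_muscle = W * d_load / d_muscle
F_muscle = 83 * 0.28 / 0.054
Numerator = 23.2400
F_muscle = 430.3704


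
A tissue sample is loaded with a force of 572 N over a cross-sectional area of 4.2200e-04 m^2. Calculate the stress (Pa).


stress = F / A
stress = 572 / 4.2200e-04
stress = 1.3555e+06


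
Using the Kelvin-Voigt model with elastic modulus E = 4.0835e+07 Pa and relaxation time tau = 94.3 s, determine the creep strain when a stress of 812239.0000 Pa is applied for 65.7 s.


epsilon(t) = (sigma/E) * (1 - exp(-t/tau))
sigma/E = 812239.0000 / 4.0835e+07 = 0.0199
exp(-t/tau) = exp(-65.7 / 94.3) = 0.4982
epsilon = 0.0199 * (1 - 0.4982)
epsilon = 0.0100


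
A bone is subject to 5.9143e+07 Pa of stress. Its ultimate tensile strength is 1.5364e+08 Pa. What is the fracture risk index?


FRI = applied / ultimate
FRI = 5.9143e+07 / 1.5364e+08
FRI = 0.3849


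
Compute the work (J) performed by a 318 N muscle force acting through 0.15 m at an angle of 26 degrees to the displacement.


W = F * d * cos(theta)
theta = 26 deg = 0.4538 rad
cos(theta) = 0.8988
W = 318 * 0.15 * 0.8988
W = 42.8725


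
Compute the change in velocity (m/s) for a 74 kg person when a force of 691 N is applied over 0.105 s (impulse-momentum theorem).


J = F * dt = 691 * 0.105 = 72.5550 N*s
delta_v = J / m
delta_v = 72.5550 / 74
delta_v = 0.9805


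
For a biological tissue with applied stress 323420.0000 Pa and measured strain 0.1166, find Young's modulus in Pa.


E = stress / strain
E = 323420.0000 / 0.1166
E = 2.7738e+06


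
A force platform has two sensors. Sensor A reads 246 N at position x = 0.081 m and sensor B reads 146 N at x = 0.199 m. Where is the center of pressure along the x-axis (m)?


COP_x = (F1*x1 + F2*x2) / (F1 + F2)
COP_x = (246*0.081 + 146*0.199) / (246 + 146)
Numerator = 48.9800
Denominator = 392
COP_x = 0.1249


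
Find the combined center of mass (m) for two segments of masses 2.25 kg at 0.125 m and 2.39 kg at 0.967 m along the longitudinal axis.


COM = (m1*x1 + m2*x2) / (m1 + m2)
COM = (2.25*0.125 + 2.39*0.967) / (2.25 + 2.39)
Numerator = 2.5924
Denominator = 4.6400
COM = 0.5587


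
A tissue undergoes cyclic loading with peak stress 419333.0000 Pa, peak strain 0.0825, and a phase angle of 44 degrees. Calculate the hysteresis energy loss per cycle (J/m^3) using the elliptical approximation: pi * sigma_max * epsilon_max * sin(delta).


E_loss = pi * sigma_max * epsilon_max * sin(delta)
delta = 44 deg = 0.7679 rad
sin(delta) = 0.6947
E_loss = pi * 419333.0000 * 0.0825 * 0.6947
E_loss = 75497.7720


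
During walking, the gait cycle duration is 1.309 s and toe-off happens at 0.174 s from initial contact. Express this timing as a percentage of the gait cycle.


pct = (event_time / cycle_time) * 100
pct = (0.174 / 1.309) * 100
ratio = 0.1329
pct = 13.2926


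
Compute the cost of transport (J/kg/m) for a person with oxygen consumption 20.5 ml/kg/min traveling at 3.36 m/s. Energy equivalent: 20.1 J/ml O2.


Power per kg = VO2 * 20.1 / 60
Power per kg = 20.5 * 20.1 / 60 = 6.8675 W/kg
Cost = power_per_kg / speed
Cost = 6.8675 / 3.36
Cost = 2.0439


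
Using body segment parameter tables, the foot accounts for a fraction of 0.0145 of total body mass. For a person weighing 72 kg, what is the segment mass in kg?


m_segment = body_mass * fraction
m_segment = 72 * 0.0145
m_segment = 1.0440


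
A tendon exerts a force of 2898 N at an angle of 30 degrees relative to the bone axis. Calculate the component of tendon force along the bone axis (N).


F_eff = F_tendon * cos(theta)
theta = 30 deg = 0.5236 rad
cos(theta) = 0.8660
F_eff = 2898 * 0.8660
F_eff = 2509.7416


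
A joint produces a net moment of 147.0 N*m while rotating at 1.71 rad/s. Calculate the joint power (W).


P = M * omega
P = 147.0 * 1.71
P = 251.3700


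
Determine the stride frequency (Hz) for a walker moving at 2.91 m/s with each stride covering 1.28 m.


f = v / stride_length
f = 2.91 / 1.28
f = 2.2734


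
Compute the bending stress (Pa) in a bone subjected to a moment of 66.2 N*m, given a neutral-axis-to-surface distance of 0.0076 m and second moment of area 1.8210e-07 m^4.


sigma = M * c / I
sigma = 66.2 * 0.0076 / 1.8210e-07
M * c = 0.5031
sigma = 2.7629e+06


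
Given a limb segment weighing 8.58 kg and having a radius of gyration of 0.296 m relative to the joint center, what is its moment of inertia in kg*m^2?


I = m * k^2
I = 8.58 * 0.296^2
k^2 = 0.0876
I = 0.7517


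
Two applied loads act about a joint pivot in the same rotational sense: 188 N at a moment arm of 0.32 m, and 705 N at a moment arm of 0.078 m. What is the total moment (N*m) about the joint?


M = F1 * d1 + F2 * d2
M = 188 * 0.32 + 705 * 0.078
M = 60.1600 + 54.9900
M = 115.1500


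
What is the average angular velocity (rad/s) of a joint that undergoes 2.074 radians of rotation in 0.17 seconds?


omega = delta_theta / delta_t
omega = 2.074 / 0.17
omega = 12.2000


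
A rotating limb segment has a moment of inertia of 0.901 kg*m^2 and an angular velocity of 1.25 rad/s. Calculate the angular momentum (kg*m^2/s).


L = I * omega
L = 0.901 * 1.25
L = 1.1262


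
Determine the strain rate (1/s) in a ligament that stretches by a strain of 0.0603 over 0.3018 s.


strain_rate = delta_strain / delta_t
strain_rate = 0.0603 / 0.3018
strain_rate = 0.1998


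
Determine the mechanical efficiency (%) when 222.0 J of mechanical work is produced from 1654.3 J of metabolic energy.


eta = (W_mech / E_meta) * 100
eta = (222.0 / 1654.3) * 100
ratio = 0.1342
eta = 13.4196


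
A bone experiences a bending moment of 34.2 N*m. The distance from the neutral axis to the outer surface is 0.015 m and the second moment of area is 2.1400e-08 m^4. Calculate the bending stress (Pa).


sigma = M * c / I
sigma = 34.2 * 0.015 / 2.1400e-08
M * c = 0.5130
sigma = 2.3972e+07


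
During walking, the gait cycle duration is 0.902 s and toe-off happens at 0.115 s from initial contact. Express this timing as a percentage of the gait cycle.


pct = (event_time / cycle_time) * 100
pct = (0.115 / 0.902) * 100
ratio = 0.1275
pct = 12.7494


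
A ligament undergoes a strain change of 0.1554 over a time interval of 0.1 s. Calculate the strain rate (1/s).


strain_rate = delta_strain / delta_t
strain_rate = 0.1554 / 0.1
strain_rate = 1.5540


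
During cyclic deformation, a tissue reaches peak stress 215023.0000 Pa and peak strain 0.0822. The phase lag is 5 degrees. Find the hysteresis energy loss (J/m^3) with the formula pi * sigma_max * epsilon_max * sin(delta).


E_loss = pi * sigma_max * epsilon_max * sin(delta)
delta = 5 deg = 0.0873 rad
sin(delta) = 0.0872
E_loss = pi * 215023.0000 * 0.0822 * 0.0872
E_loss = 4839.5236


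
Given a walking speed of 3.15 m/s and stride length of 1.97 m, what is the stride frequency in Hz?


f = v / stride_length
f = 3.15 / 1.97
f = 1.5990


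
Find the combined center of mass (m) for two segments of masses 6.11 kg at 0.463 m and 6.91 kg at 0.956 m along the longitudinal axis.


COM = (m1*x1 + m2*x2) / (m1 + m2)
COM = (6.11*0.463 + 6.91*0.956) / (6.11 + 6.91)
Numerator = 9.4349
Denominator = 13.0200
COM = 0.7246


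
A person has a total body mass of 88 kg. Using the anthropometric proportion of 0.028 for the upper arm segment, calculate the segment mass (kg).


m_segment = body_mass * fraction
m_segment = 88 * 0.028
m_segment = 2.4640


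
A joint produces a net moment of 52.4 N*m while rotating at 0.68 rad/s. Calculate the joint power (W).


P = M * omega
P = 52.4 * 0.68
P = 35.6320


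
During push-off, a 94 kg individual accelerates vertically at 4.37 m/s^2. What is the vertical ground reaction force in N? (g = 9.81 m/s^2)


GRF = m * (g + a)
GRF = 94 * (9.81 + 4.37)
GRF = 94 * 14.1800
GRF = 1332.9200


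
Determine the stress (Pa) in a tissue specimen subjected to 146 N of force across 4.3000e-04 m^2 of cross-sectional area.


stress = F / A
stress = 146 / 4.3000e-04
stress = 339534.8837


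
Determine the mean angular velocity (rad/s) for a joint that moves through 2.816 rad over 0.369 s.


omega = delta_theta / delta_t
omega = 2.816 / 0.369
omega = 7.6314


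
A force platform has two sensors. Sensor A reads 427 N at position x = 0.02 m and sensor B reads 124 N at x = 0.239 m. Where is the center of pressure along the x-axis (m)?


COP_x = (F1*x1 + F2*x2) / (F1 + F2)
COP_x = (427*0.02 + 124*0.239) / (427 + 124)
Numerator = 38.1760
Denominator = 551
COP_x = 0.0693


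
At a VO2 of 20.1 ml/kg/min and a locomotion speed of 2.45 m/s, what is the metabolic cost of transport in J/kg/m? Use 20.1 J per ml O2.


Power per kg = VO2 * 20.1 / 60
Power per kg = 20.1 * 20.1 / 60 = 6.7335 W/kg
Cost = power_per_kg / speed
Cost = 6.7335 / 2.45
Cost = 2.7484


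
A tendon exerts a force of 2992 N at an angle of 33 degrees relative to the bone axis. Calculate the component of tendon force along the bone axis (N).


F_eff = F_tendon * cos(theta)
theta = 33 deg = 0.5760 rad
cos(theta) = 0.8387
F_eff = 2992 * 0.8387
F_eff = 2509.3023


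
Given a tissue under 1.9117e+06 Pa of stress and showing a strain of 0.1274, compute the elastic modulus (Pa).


E = stress / strain
E = 1.9117e+06 / 0.1274
E = 1.5005e+07


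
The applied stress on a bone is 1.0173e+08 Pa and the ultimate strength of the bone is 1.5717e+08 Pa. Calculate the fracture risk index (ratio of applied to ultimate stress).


FRI = applied / ultimate
FRI = 1.0173e+08 / 1.5717e+08
FRI = 0.6473


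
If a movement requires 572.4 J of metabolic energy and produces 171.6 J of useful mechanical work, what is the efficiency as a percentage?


eta = (W_mech / E_meta) * 100
eta = (171.6 / 572.4) * 100
ratio = 0.2998
eta = 29.9790


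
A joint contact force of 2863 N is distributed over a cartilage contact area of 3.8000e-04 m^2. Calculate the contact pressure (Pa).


P = F / A
P = 2863 / 3.8000e-04
P = 7.5342e+06


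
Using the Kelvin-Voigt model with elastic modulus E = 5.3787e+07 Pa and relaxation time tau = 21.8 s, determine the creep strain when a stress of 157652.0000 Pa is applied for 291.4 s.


epsilon(t) = (sigma/E) * (1 - exp(-t/tau))
sigma/E = 157652.0000 / 5.3787e+07 = 0.0029
exp(-t/tau) = exp(-291.4 / 21.8) = 1.5660e-06
epsilon = 0.0029 * (1 - 1.5660e-06)
epsilon = 0.0029


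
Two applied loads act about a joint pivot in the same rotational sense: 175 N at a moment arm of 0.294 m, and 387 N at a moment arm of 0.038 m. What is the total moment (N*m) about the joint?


M = F1 * d1 + F2 * d2
M = 175 * 0.294 + 387 * 0.038
M = 51.4500 + 14.7060
M = 66.1560


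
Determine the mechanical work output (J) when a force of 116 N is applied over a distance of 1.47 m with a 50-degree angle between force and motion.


W = F * d * cos(theta)
theta = 50 deg = 0.8727 rad
cos(theta) = 0.6428
W = 116 * 1.47 * 0.6428
W = 109.6081


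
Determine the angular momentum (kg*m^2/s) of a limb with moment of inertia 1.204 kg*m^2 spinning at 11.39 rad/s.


L = I * omega
L = 1.204 * 11.39
L = 13.7136


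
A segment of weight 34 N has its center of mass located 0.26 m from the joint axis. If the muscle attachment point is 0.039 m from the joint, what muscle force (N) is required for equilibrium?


F_muscle = W * d_load / d_muscle
F_muscle = 34 * 0.26 / 0.039
Numerator = 8.8400
F_muscle = 226.6667


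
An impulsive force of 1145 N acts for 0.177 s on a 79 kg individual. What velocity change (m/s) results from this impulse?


J = F * dt = 1145 * 0.177 = 202.6650 N*s
delta_v = J / m
delta_v = 202.6650 / 79
delta_v = 2.5654


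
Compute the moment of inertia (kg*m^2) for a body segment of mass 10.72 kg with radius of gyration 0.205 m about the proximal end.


I = m * k^2
I = 10.72 * 0.205^2
k^2 = 0.0420
I = 0.4505


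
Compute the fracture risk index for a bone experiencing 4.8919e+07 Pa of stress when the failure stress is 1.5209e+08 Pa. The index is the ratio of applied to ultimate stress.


FRI = applied / ultimate
FRI = 4.8919e+07 / 1.5209e+08
FRI = 0.3216


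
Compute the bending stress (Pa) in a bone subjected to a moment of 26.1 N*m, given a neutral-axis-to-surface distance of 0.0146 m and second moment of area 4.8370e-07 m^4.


sigma = M * c / I
sigma = 26.1 * 0.0146 / 4.8370e-07
M * c = 0.3811
sigma = 787802.3568


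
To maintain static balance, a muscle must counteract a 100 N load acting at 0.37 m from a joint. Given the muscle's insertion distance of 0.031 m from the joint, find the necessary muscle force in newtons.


F_muscle = W * d_load / d_muscle
F_muscle = 100 * 0.37 / 0.031
Numerator = 37.0000
F_muscle = 1193.5484


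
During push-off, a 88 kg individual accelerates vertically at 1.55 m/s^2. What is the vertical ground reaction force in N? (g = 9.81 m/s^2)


GRF = m * (g + a)
GRF = 88 * (9.81 + 1.55)
GRF = 88 * 11.3600
GRF = 999.6800


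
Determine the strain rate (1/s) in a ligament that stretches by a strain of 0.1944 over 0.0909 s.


strain_rate = delta_strain / delta_t
strain_rate = 0.1944 / 0.0909
strain_rate = 2.1386


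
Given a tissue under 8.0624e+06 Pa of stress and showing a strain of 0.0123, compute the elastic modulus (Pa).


E = stress / strain
E = 8.0624e+06 / 0.0123
E = 6.5548e+08


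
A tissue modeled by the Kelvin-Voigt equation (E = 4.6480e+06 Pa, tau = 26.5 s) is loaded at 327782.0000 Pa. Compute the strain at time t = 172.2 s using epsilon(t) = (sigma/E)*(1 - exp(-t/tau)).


epsilon(t) = (sigma/E) * (1 - exp(-t/tau))
sigma/E = 327782.0000 / 4.6480e+06 = 0.0705
exp(-t/tau) = exp(-172.2 / 26.5) = 0.0015
epsilon = 0.0705 * (1 - 0.0015)
epsilon = 0.0704


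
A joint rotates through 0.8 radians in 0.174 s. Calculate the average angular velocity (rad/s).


omega = delta_theta / delta_t
omega = 0.8 / 0.174
omega = 4.5977


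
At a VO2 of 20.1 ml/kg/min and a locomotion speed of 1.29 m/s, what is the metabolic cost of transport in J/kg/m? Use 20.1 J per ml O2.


Power per kg = VO2 * 20.1 / 60
Power per kg = 20.1 * 20.1 / 60 = 6.7335 W/kg
Cost = power_per_kg / speed
Cost = 6.7335 / 1.29
Cost = 5.2198


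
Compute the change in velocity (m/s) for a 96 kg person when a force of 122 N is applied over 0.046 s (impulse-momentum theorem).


J = F * dt = 122 * 0.046 = 5.6120 N*s
delta_v = J / m
delta_v = 5.6120 / 96
delta_v = 0.0585


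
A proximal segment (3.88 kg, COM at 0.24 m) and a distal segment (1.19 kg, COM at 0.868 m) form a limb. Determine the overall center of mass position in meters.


COM = (m1*x1 + m2*x2) / (m1 + m2)
COM = (3.88*0.24 + 1.19*0.868) / (3.88 + 1.19)
Numerator = 1.9641
Denominator = 5.0700
COM = 0.3874


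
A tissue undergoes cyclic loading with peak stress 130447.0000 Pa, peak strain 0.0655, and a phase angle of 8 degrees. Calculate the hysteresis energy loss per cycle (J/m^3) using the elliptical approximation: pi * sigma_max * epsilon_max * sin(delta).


E_loss = pi * sigma_max * epsilon_max * sin(delta)
delta = 8 deg = 0.1396 rad
sin(delta) = 0.1392
E_loss = pi * 130447.0000 * 0.0655 * 0.1392
E_loss = 3735.7738


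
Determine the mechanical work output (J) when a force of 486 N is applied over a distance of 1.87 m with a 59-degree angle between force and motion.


W = F * d * cos(theta)
theta = 59 deg = 1.0297 rad
cos(theta) = 0.5150
W = 486 * 1.87 * 0.5150
W = 468.0769


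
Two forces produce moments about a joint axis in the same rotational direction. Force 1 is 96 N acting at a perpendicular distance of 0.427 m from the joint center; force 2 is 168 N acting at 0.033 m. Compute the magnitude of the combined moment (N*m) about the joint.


M = F1 * d1 + F2 * d2
M = 96 * 0.427 + 168 * 0.033
M = 40.9920 + 5.5440
M = 46.5360


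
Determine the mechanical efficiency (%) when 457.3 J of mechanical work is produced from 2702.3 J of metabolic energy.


eta = (W_mech / E_meta) * 100
eta = (457.3 / 2702.3) * 100
ratio = 0.1692
eta = 16.9226


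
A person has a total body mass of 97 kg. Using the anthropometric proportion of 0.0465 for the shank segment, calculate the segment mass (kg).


m_segment = body_mass * fraction
m_segment = 97 * 0.0465
m_segment = 4.5105


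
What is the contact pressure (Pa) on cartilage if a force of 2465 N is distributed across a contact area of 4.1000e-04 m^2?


P = F / A
P = 2465 / 4.1000e-04
P = 6.0122e+06


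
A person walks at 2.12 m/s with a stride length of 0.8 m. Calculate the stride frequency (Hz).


f = v / stride_length
f = 2.12 / 0.8
f = 2.6500


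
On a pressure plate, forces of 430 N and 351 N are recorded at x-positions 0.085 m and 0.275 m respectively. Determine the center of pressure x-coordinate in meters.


COP_x = (F1*x1 + F2*x2) / (F1 + F2)
COP_x = (430*0.085 + 351*0.275) / (430 + 351)
Numerator = 133.0750
Denominator = 781
COP_x = 0.1704


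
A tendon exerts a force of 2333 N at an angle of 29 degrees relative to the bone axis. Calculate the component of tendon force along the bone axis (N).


F_eff = F_tendon * cos(theta)
theta = 29 deg = 0.5061 rad
cos(theta) = 0.8746
F_eff = 2333 * 0.8746
F_eff = 2040.4878


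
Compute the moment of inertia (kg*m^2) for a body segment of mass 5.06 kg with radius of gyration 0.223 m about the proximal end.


I = m * k^2
I = 5.06 * 0.223^2
k^2 = 0.0497
I = 0.2516


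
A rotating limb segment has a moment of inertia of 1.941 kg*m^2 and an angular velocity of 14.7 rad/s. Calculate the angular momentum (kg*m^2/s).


L = I * omega
L = 1.941 * 14.7
L = 28.5327


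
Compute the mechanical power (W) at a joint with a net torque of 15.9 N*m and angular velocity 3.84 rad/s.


P = M * omega
P = 15.9 * 3.84
P = 61.0560


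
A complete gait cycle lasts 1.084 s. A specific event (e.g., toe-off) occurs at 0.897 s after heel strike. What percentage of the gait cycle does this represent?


pct = (event_time / cycle_time) * 100
pct = (0.897 / 1.084) * 100
ratio = 0.8275
pct = 82.7491


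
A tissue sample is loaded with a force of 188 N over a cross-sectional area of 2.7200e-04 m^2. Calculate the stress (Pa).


stress = F / A
stress = 188 / 2.7200e-04
stress = 691176.4706


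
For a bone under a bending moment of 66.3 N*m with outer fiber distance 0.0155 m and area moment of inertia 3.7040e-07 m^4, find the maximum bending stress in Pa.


sigma = M * c / I
sigma = 66.3 * 0.0155 / 3.7040e-07
M * c = 1.0276
sigma = 2.7744e+06


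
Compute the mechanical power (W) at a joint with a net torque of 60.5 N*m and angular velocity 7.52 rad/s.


P = M * omega
P = 60.5 * 7.52
P = 454.9600


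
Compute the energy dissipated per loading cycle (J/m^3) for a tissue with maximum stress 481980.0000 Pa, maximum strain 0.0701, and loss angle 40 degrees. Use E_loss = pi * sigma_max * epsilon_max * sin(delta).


E_loss = pi * sigma_max * epsilon_max * sin(delta)
delta = 40 deg = 0.6981 rad
sin(delta) = 0.6428
E_loss = pi * 481980.0000 * 0.0701 * 0.6428
E_loss = 68228.2771


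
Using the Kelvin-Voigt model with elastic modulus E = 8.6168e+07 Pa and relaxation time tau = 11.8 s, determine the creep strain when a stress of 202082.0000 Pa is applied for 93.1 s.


epsilon(t) = (sigma/E) * (1 - exp(-t/tau))
sigma/E = 202082.0000 / 8.6168e+07 = 0.0023
exp(-t/tau) = exp(-93.1 / 11.8) = 3.7453e-04
epsilon = 0.0023 * (1 - 3.7453e-04)
epsilon = 0.0023


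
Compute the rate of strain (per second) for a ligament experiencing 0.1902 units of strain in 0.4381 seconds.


strain_rate = delta_strain / delta_t
strain_rate = 0.1902 / 0.4381
strain_rate = 0.4341


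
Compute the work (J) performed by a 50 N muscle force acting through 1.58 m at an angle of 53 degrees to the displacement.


W = F * d * cos(theta)
theta = 53 deg = 0.9250 rad
cos(theta) = 0.6018
W = 50 * 1.58 * 0.6018
W = 47.5434


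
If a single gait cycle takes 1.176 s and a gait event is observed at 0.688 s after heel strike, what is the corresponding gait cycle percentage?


pct = (event_time / cycle_time) * 100
pct = (0.688 / 1.176) * 100
ratio = 0.5850
pct = 58.5034
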